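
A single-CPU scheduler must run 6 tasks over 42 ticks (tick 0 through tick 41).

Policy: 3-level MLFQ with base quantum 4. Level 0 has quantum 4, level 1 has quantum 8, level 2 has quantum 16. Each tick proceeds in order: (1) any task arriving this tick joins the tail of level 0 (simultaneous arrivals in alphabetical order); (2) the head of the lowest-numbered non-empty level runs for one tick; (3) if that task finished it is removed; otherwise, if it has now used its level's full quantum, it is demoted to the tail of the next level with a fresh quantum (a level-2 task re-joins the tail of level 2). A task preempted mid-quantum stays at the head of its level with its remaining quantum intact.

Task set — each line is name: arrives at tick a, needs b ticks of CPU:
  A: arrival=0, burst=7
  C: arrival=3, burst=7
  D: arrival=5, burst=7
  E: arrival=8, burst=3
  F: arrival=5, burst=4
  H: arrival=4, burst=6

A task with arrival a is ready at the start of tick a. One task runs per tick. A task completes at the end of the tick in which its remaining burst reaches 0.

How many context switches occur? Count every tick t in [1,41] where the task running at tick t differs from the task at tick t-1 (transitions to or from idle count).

t=0: L0/L1/L2 = A/-/- → run A
t=1: L0/L1/L2 = A/-/- → run A
t=2: L0/L1/L2 = A/-/- → run A
t=3: L0/L1/L2 = AC/-/- → run A
t=4: L0/L1/L2 = CH/A/- → run C
t=5: L0/L1/L2 = CHDF/A/- → run C
t=6: L0/L1/L2 = CHDF/A/- → run C
t=7: L0/L1/L2 = CHDF/A/- → run C
t=8: L0/L1/L2 = HDFE/AC/- → run H
t=9: L0/L1/L2 = HDFE/AC/- → run H
t=10: L0/L1/L2 = HDFE/AC/- → run H
t=11: L0/L1/L2 = HDFE/AC/- → run H
t=12: L0/L1/L2 = DFE/ACH/- → run D
t=13: L0/L1/L2 = DFE/ACH/- → run D
t=14: L0/L1/L2 = DFE/ACH/- → run D
t=15: L0/L1/L2 = DFE/ACH/- → run D
t=16: L0/L1/L2 = FE/ACHD/- → run F
t=17: L0/L1/L2 = FE/ACHD/- → run F
t=18: L0/L1/L2 = FE/ACHD/- → run F
t=19: L0/L1/L2 = FE/ACHD/- → run F
t=20: L0/L1/L2 = E/ACHD/- → run E
t=21: L0/L1/L2 = E/ACHD/- → run E
t=22: L0/L1/L2 = E/ACHD/- → run E
t=23: L0/L1/L2 = -/ACHD/- → run A
t=24: L0/L1/L2 = -/ACHD/- → run A
t=25: L0/L1/L2 = -/ACHD/- → run A
t=26: L0/L1/L2 = -/CHD/- → run C
t=27: L0/L1/L2 = -/CHD/- → run C
t=28: L0/L1/L2 = -/CHD/- → run C
t=29: L0/L1/L2 = -/HD/- → run H
t=30: L0/L1/L2 = -/HD/- → run H
t=31: L0/L1/L2 = -/D/- → run D
t=32: L0/L1/L2 = -/D/- → run D
t=33: L0/L1/L2 = -/D/- → run D
t=34: (idle)
t=35: (idle)
t=36: (idle)
t=37: (idle)
t=38: (idle)
t=39: (idle)
t=40: (idle)
t=41: (idle)

context switches = 10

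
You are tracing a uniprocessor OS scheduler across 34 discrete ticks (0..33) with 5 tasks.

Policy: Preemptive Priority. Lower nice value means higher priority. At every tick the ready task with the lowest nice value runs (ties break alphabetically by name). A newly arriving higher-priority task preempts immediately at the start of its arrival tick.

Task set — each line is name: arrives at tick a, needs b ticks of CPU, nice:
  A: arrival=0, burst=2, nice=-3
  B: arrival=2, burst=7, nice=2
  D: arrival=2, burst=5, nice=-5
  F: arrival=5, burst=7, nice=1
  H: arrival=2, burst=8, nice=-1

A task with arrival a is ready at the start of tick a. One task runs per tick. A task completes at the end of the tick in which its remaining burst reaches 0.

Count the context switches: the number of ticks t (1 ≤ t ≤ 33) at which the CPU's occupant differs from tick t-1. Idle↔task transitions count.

context switches = 5

t=0: ready={A} → run A
t=1: ready={A} → run A
t=2: ready={B,D,H} → run D
t=3: ready={B,D,H} → run D
t=4: ready={B,D,H} → run D
t=5: ready={B,D,F,H} → run D
t=6: ready={B,D,F,H} → run D
t=7: ready={B,F,H} → run H
t=8: ready={B,F,H} → run H
t=9: ready={B,F,H} → run H
t=10: ready={B,F,H} → run H
t=11: ready={B,F,H} → run H
t=12: ready={B,F,H} → run H
t=13: ready={B,F,H} → run H
t=14: ready={B,F,H} → run H
t=15: ready={B,F} → run F
t=16: ready={B,F} → run F
t=17: ready={B,F} → run F
t=18: ready={B,F} → run F
t=19: ready={B,F} → run F
t=20: ready={B,F} → run F
t=21: ready={B,F} → run F
t=22: ready={B} → run B
t=23: ready={B} → run B
t=24: ready={B} → run B
t=25: ready={B} → run B
t=26: ready={B} → run B
t=27: ready={B} → run B
t=28: ready={B} → run B
t=29: (idle)
t=30: (idle)
t=31: (idle)
t=32: (idle)
t=33: (idle)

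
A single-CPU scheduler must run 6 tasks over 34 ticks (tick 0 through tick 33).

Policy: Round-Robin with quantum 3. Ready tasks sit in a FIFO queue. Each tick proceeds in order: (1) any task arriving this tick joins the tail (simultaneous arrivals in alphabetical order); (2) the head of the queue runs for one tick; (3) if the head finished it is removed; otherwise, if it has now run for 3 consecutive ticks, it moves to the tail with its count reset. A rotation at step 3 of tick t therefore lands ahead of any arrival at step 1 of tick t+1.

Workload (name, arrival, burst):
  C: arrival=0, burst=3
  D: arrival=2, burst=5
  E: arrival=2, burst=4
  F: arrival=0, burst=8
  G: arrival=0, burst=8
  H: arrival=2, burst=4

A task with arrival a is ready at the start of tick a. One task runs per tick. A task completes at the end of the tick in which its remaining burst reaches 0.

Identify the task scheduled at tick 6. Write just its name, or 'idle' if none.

running at tick 6 = G

t=0: queue=[C,F,G] q_used=0 → run C
t=1: queue=[C,F,G] q_used=1 → run C
t=2: queue=[C,F,G,D,E,H] q_used=2 → run C
t=3: queue=[F,G,D,E,H] q_used=0 → run F
t=4: queue=[F,G,D,E,H] q_used=1 → run F
t=5: queue=[F,G,D,E,H] q_used=2 → run F
t=6: queue=[G,D,E,H,F] q_used=0 → run G
t=7: queue=[G,D,E,H,F] q_used=1 → run G
t=8: queue=[G,D,E,H,F] q_used=2 → run G
t=9: queue=[D,E,H,F,G] q_used=0 → run D
t=10: queue=[D,E,H,F,G] q_used=1 → run D
t=11: queue=[D,E,H,F,G] q_used=2 → run D
t=12: queue=[E,H,F,G,D] q_used=0 → run E
t=13: queue=[E,H,F,G,D] q_used=1 → run E
t=14: queue=[E,H,F,G,D] q_used=2 → run E
t=15: queue=[H,F,G,D,E] q_used=0 → run H
t=16: queue=[H,F,G,D,E] q_used=1 → run H
t=17: queue=[H,F,G,D,E] q_used=2 → run H
t=18: queue=[F,G,D,E,H] q_used=0 → run F
t=19: queue=[F,G,D,E,H] q_used=1 → run F
t=20: queue=[F,G,D,E,H] q_used=2 → run F
t=21: queue=[G,D,E,H,F] q_used=0 → run G
t=22: queue=[G,D,E,H,F] q_used=1 → run G
t=23: queue=[G,D,E,H,F] q_used=2 → run G
t=24: queue=[D,E,H,F,G] q_used=0 → run D
t=25: queue=[D,E,H,F,G] q_used=1 → run D
t=26: queue=[E,H,F,G] q_used=0 → run E
t=27: queue=[H,F,G] q_used=0 → run H
t=28: queue=[F,G] q_used=0 → run F
t=29: queue=[F,G] q_used=1 → run F
t=30: queue=[G] q_used=0 → run G
t=31: queue=[G] q_used=1 → run G
t=32: (idle)
t=33: (idle)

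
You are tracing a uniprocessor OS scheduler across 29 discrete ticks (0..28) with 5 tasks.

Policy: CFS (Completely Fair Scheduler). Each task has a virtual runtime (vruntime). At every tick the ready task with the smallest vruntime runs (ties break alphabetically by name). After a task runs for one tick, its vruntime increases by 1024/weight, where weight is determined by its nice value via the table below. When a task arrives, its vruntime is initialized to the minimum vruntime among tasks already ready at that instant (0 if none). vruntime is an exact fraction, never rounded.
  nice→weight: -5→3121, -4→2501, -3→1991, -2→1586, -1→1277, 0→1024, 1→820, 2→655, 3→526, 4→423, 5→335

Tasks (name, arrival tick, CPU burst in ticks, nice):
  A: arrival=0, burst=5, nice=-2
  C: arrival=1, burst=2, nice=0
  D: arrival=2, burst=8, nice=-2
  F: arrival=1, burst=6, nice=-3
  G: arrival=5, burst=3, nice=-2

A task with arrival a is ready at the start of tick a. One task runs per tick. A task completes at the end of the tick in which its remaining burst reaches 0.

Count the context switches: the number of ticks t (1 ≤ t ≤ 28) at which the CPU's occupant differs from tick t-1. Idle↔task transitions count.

t=0: vr[A=0] → run A
t=1: vr[A=512/793 C=512/793 F=512/793] → run A
t=2: vr[A=1024/793 C=512/793 D=512/793 F=512/793] → run C
t=3: vr[A=1024/793 C=1305/793 D=512/793 F=512/793] → run D
t=4: vr[A=1024/793 C=1305/793 D=1024/793 F=512/793] → run F
t=5: vr[A=1024/793 C=1305/793 D=1024/793 F=1831424/1578863 G=1831424/1578863] → run F
t=6: vr[A=1024/793 C=1305/793 D=1024/793 F=2643456/1578863 G=1831424/1578863] → run G
t=7: vr[A=1024/793 C=1305/793 D=1024/793 F=2643456/1578863 G=2850816/1578863] → run A
t=8: vr[A=1536/793 C=1305/793 D=1024/793 F=2643456/1578863 G=2850816/1578863] → run D
t=9: vr[A=1536/793 C=1305/793 D=1536/793 F=2643456/1578863 G=2850816/1578863] → run C
t=10: vr[A=1536/793 D=1536/793 F=2643456/1578863 G=2850816/1578863] → run F
t=11: vr[A=1536/793 D=1536/793 F=3455488/1578863 G=2850816/1578863] → run G
t=12: vr[A=1536/793 D=1536/793 F=3455488/1578863 G=3870208/1578863] → run A
t=13: vr[A=2048/793 D=1536/793 F=3455488/1578863 G=3870208/1578863] → run D
t=14: vr[A=2048/793 D=2048/793 F=3455488/1578863 G=3870208/1578863] → run F
t=15: vr[A=2048/793 D=2048/793 F=4267520/1578863 G=3870208/1578863] → run G
t=16: vr[A=2048/793 D=2048/793 F=4267520/1578863] → run A
t=17: vr[D=2048/793 F=4267520/1578863] → run D
t=18: vr[D=2560/793 F=4267520/1578863] → run F
t=19: vr[D=2560/793 F=5079552/1578863] → run F
t=20: vr[D=2560/793] → run D
t=21: vr[D=3072/793] → run D
t=22: vr[D=3584/793] → run D
t=23: vr[D=4096/793] → run D
t=24: (idle)
t=25: (idle)
t=26: (idle)
t=27: (idle)
t=28: (idle)

context switches = 18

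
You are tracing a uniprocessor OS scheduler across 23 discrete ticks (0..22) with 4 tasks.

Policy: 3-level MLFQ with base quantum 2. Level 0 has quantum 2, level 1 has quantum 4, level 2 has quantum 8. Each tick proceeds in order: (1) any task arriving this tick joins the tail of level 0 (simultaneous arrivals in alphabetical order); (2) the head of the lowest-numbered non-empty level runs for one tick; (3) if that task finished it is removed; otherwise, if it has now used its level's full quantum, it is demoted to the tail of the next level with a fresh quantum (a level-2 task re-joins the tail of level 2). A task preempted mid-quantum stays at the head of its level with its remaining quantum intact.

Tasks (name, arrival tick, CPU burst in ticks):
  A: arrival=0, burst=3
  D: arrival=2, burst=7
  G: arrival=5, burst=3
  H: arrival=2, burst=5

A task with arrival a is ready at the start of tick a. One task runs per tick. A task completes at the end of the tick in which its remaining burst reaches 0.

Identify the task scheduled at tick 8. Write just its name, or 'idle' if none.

running at tick 8 = A

t=0: L0/L1/L2 = A/-/- → run A
t=1: L0/L1/L2 = A/-/- → run A
t=2: L0/L1/L2 = DH/A/- → run D
t=3: L0/L1/L2 = DH/A/- → run D
t=4: L0/L1/L2 = H/AD/- → run H
t=5: L0/L1/L2 = HG/AD/- → run H
t=6: L0/L1/L2 = G/ADH/- → run G
t=7: L0/L1/L2 = G/ADH/- → run G
t=8: L0/L1/L2 = -/ADHG/- → run A
t=9: L0/L1/L2 = -/DHG/- → run D
t=10: L0/L1/L2 = -/DHG/- → run D
t=11: L0/L1/L2 = -/DHG/- → run D
t=12: L0/L1/L2 = -/DHG/- → run D
t=13: L0/L1/L2 = -/HG/D → run H
t=14: L0/L1/L2 = -/HG/D → run H
t=15: L0/L1/L2 = -/HG/D → run H
t=16: L0/L1/L2 = -/G/D → run G
t=17: L0/L1/L2 = -/-/D → run D
t=18: (idle)
t=19: (idle)
t=20: (idle)
t=21: (idle)
t=22: (idle)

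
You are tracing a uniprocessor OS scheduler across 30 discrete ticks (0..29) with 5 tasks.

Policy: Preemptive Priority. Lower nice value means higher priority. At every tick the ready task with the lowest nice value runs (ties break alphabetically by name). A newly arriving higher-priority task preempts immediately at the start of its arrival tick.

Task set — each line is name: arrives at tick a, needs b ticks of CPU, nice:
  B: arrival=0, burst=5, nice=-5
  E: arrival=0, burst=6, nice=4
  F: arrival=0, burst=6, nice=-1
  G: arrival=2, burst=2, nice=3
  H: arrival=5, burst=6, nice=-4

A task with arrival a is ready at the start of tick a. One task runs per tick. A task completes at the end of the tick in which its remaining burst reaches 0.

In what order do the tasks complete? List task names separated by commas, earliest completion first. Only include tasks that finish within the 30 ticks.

t=0: ready={B,E,F} → run B
t=1: ready={B,E,F} → run B
t=2: ready={B,E,F,G} → run B
t=3: ready={B,E,F,G} → run B
t=4: ready={B,E,F,G} → run B
t=5: ready={E,F,G,H} → run H
t=6: ready={E,F,G,H} → run H
t=7: ready={E,F,G,H} → run H
t=8: ready={E,F,G,H} → run H
t=9: ready={E,F,G,H} → run H
t=10: ready={E,F,G,H} → run H
t=11: ready={E,F,G} → run F
t=12: ready={E,F,G} → run F
t=13: ready={E,F,G} → run F
t=14: ready={E,F,G} → run F
t=15: ready={E,F,G} → run F
t=16: ready={E,F,G} → run F
t=17: ready={E,G} → run G
t=18: ready={E,G} → run G
t=19: ready={E} → run E
t=20: ready={E} → run E
t=21: ready={E} → run E
t=22: ready={E} → run E
t=23: ready={E} → run E
t=24: ready={E} → run E
t=25: (idle)
t=26: (idle)
t=27: (idle)
t=28: (idle)
t=29: (idle)

completion order = B, H, F, G, E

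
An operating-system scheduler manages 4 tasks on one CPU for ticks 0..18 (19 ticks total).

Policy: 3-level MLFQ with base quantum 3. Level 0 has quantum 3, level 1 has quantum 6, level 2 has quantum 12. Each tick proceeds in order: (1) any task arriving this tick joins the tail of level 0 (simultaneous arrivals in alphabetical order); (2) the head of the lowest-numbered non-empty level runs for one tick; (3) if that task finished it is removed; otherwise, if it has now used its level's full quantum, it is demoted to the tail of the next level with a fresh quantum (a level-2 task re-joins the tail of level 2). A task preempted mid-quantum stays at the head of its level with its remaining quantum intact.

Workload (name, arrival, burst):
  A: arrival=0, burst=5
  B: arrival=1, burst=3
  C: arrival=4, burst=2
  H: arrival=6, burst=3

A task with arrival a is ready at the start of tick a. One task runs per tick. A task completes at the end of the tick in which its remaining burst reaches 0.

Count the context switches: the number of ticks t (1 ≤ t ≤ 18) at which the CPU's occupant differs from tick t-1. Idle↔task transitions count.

context switches = 5

t=0: L0/L1/L2 = A/-/- → run A
t=1: L0/L1/L2 = AB/-/- → run A
t=2: L0/L1/L2 = AB/-/- → run A
t=3: L0/L1/L2 = B/A/- → run B
t=4: L0/L1/L2 = BC/A/- → run B
t=5: L0/L1/L2 = BC/A/- → run B
t=6: L0/L1/L2 = CH/A/- → run C
t=7: L0/L1/L2 = CH/A/- → run C
t=8: L0/L1/L2 = H/A/- → run H
t=9: L0/L1/L2 = H/A/- → run H
t=10: L0/L1/L2 = H/A/- → run H
t=11: L0/L1/L2 = -/A/- → run A
t=12: L0/L1/L2 = -/A/- → run A
t=13: (idle)
t=14: (idle)
t=15: (idle)
t=16: (idle)
t=17: (idle)
t=18: (idle)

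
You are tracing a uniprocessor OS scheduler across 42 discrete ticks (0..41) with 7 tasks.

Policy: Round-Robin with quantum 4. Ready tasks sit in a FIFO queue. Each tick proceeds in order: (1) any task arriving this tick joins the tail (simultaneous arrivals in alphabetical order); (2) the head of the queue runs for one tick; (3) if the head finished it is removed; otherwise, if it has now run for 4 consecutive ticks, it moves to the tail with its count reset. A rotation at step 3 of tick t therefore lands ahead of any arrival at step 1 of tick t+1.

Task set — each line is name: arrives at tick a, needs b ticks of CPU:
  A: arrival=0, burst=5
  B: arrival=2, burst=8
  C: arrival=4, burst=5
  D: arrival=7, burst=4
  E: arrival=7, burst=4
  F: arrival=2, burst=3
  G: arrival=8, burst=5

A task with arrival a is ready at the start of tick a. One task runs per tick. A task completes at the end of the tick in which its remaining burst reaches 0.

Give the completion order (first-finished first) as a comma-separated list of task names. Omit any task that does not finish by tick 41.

t=0: queue=[A] q_used=0 → run A
t=1: queue=[A] q_used=1 → run A
t=2: queue=[A,B,F] q_used=2 → run A
t=3: queue=[A,B,F] q_used=3 → run A
t=4: queue=[B,F,A,C] q_used=0 → run B
t=5: queue=[B,F,A,C] q_used=1 → run B
t=6: queue=[B,F,A,C] q_used=2 → run B
t=7: queue=[B,F,A,C,D,E] q_used=3 → run B
t=8: queue=[F,A,C,D,E,B,G] q_used=0 → run F
t=9: queue=[F,A,C,D,E,B,G] q_used=1 → run F
t=10: queue=[F,A,C,D,E,B,G] q_used=2 → run F
t=11: queue=[A,C,D,E,B,G] q_used=0 → run A
t=12: queue=[C,D,E,B,G] q_used=0 → run C
t=13: queue=[C,D,E,B,G] q_used=1 → run C
t=14: queue=[C,D,E,B,G] q_used=2 → run C
t=15: queue=[C,D,E,B,G] q_used=3 → run C
t=16: queue=[D,E,B,G,C] q_used=0 → run D
t=17: queue=[D,E,B,G,C] q_used=1 → run D
t=18: queue=[D,E,B,G,C] q_used=2 → run D
t=19: queue=[D,E,B,G,C] q_used=3 → run D
t=20: queue=[E,B,G,C] q_used=0 → run E
t=21: queue=[E,B,G,C] q_used=1 → run E
t=22: queue=[E,B,G,C] q_used=2 → run E
t=23: queue=[E,B,G,C] q_used=3 → run E
t=24: queue=[B,G,C] q_used=0 → run B
t=25: queue=[B,G,C] q_used=1 → run B
t=26: queue=[B,G,C] q_used=2 → run B
t=27: queue=[B,G,C] q_used=3 → run B
t=28: queue=[G,C] q_used=0 → run G
t=29: queue=[G,C] q_used=1 → run G
t=30: queue=[G,C] q_used=2 → run G
t=31: queue=[G,C] q_used=3 → run G
t=32: queue=[C,G] q_used=0 → run C
t=33: queue=[G] q_used=0 → run G
t=34: (idle)
t=35: (idle)
t=36: (idle)
t=37: (idle)
t=38: (idle)
t=39: (idle)
t=40: (idle)
t=41: (idle)

completion order = F, A, D, E, B, C, G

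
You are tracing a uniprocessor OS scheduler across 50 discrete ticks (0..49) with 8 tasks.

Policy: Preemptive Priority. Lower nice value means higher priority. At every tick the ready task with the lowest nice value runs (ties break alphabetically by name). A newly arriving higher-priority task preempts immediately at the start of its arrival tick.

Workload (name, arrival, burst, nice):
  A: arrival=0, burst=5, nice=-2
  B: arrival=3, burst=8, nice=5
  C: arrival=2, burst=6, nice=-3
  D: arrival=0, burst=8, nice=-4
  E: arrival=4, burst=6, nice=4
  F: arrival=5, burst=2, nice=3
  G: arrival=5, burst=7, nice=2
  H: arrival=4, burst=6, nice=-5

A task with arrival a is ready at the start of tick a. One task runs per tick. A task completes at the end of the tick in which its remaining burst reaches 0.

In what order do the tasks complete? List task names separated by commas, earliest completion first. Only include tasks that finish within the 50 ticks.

completion order = H, D, C, A, G, F, E, B

t=0: ready={A,D} → run D
t=1: ready={A,D} → run D
t=2: ready={A,C,D} → run D
t=3: ready={A,B,C,D} → run D
t=4: ready={A,B,C,D,E,H} → run H
t=5: ready={A,B,C,D,E,F,G,H} → run H
t=6: ready={A,B,C,D,E,F,G,H} → run H
t=7: ready={A,B,C,D,E,F,G,H} → run H
t=8: ready={A,B,C,D,E,F,G,H} → run H
t=9: ready={A,B,C,D,E,F,G,H} → run H
t=10: ready={A,B,C,D,E,F,G} → run D
t=11: ready={A,B,C,D,E,F,G} → run D
t=12: ready={A,B,C,D,E,F,G} → run D
t=13: ready={A,B,C,D,E,F,G} → run D
t=14: ready={A,B,C,E,F,G} → run C
t=15: ready={A,B,C,E,F,G} → run C
t=16: ready={A,B,C,E,F,G} → run C
t=17: ready={A,B,C,E,F,G} → run C
t=18: ready={A,B,C,E,F,G} → run C
t=19: ready={A,B,C,E,F,G} → run C
t=20: ready={A,B,E,F,G} → run A
t=21: ready={A,B,E,F,G} → run A
t=22: ready={A,B,E,F,G} → run A
t=23: ready={A,B,E,F,G} → run A
t=24: ready={A,B,E,F,G} → run A
t=25: ready={B,E,F,G} → run G
t=26: ready={B,E,F,G} → run G
t=27: ready={B,E,F,G} → run G
t=28: ready={B,E,F,G} → run G
t=29: ready={B,E,F,G} → run G
t=30: ready={B,E,F,G} → run G
t=31: ready={B,E,F,G} → run G
t=32: ready={B,E,F} → run F
t=33: ready={B,E,F} → run F
t=34: ready={B,E} → run E
t=35: ready={B,E} → run E
t=36: ready={B,E} → run E
t=37: ready={B,E} → run E
t=38: ready={B,E} → run E
t=39: ready={B,E} → run E
t=40: ready={B} → run B
t=41: ready={B} → run B
t=42: ready={B} → run B
t=43: ready={B} → run B
t=44: ready={B} → run B
t=45: ready={B} → run B
t=46: ready={B} → run B
t=47: ready={B} → run B
t=48: (idle)
t=49: (idle)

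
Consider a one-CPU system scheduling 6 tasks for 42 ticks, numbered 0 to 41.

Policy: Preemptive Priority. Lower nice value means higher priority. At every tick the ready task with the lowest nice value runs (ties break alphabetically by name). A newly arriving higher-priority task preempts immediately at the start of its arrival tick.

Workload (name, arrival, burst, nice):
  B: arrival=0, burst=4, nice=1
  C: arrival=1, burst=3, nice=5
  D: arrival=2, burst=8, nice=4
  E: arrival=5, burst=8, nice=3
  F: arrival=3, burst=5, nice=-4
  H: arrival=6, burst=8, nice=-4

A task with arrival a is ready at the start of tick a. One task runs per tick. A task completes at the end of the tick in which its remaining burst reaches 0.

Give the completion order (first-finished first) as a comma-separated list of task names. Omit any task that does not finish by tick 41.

completion order = F, H, B, E, D, C

t=0: ready={B} → run B
t=1: ready={B,C} → run B
t=2: ready={B,C,D} → run B
t=3: ready={B,C,D,F} → run F
t=4: ready={B,C,D,F} → run F
t=5: ready={B,C,D,E,F} → run F
t=6: ready={B,C,D,E,F,H} → run F
t=7: ready={B,C,D,E,F,H} → run F
t=8: ready={B,C,D,E,H} → run H
t=9: ready={B,C,D,E,H} → run H
t=10: ready={B,C,D,E,H} → run H
t=11: ready={B,C,D,E,H} → run H
t=12: ready={B,C,D,E,H} → run H
t=13: ready={B,C,D,E,H} → run H
t=14: ready={B,C,D,E,H} → run H
t=15: ready={B,C,D,E,H} → run H
t=16: ready={B,C,D,E} → run B
t=17: ready={C,D,E} → run E
t=18: ready={C,D,E} → run E
t=19: ready={C,D,E} → run E
t=20: ready={C,D,E} → run E
t=21: ready={C,D,E} → run E
t=22: ready={C,D,E} → run E
t=23: ready={C,D,E} → run E
t=24: ready={C,D,E} → run E
t=25: ready={C,D} → run D
t=26: ready={C,D} → run D
t=27: ready={C,D} → run D
t=28: ready={C,D} → run D
t=29: ready={C,D} → run D
t=30: ready={C,D} → run D
t=31: ready={C,D} → run D
t=32: ready={C,D} → run D
t=33: ready={C} → run C
t=34: ready={C} → run C
t=35: ready={C} → run C
t=36: (idle)
t=37: (idle)
t=38: (idle)
t=39: (idle)
t=40: (idle)
t=41: (idle)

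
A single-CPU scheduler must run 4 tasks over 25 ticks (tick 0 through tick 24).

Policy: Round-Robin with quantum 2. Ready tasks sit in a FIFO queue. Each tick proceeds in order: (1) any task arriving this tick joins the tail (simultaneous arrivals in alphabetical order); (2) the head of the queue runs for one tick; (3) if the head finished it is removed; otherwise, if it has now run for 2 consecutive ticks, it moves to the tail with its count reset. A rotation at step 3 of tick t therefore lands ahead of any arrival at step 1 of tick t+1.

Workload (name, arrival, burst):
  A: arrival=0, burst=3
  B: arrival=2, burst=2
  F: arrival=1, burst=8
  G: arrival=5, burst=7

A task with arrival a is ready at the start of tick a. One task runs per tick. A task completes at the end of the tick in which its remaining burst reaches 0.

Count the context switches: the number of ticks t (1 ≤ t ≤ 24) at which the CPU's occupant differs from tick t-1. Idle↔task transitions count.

t=0: queue=[A] q_used=0 → run A
t=1: queue=[A,F] q_used=1 → run A
t=2: queue=[F,A,B] q_used=0 → run F
t=3: queue=[F,A,B] q_used=1 → run F
t=4: queue=[A,B,F] q_used=0 → run A
t=5: queue=[B,F,G] q_used=0 → run B
t=6: queue=[B,F,G] q_used=1 → run B
t=7: queue=[F,G] q_used=0 → run F
t=8: queue=[F,G] q_used=1 → run F
t=9: queue=[G,F] q_used=0 → run G
t=10: queue=[G,F] q_used=1 → run G
t=11: queue=[F,G] q_used=0 → run F
t=12: queue=[F,G] q_used=1 → run F
t=13: queue=[G,F] q_used=0 → run G
t=14: queue=[G,F] q_used=1 → run G
t=15: queue=[F,G] q_used=0 → run F
t=16: queue=[F,G] q_used=1 → run F
t=17: queue=[G] q_used=0 → run G
t=18: queue=[G] q_used=1 → run G
t=19: queue=[G] q_used=0 → run G
t=20: (idle)
t=21: (idle)
t=22: (idle)
t=23: (idle)
t=24: (idle)

context switches = 10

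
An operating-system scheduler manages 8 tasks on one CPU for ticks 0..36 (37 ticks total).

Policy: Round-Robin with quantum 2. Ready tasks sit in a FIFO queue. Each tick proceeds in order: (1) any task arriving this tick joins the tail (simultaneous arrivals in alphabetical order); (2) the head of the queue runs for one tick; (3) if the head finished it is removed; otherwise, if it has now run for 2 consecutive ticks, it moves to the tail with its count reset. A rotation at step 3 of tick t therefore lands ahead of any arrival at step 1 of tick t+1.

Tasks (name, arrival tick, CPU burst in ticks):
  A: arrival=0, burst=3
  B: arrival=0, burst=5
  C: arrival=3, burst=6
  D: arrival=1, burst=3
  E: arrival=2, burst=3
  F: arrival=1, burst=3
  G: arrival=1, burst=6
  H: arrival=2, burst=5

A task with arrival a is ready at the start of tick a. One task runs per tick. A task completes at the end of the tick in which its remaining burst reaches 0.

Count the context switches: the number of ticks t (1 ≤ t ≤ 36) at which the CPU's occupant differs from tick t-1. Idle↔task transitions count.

context switches = 20

t=0: queue=[A,B] q_used=0 → run A
t=1: queue=[A,B,D,F,G] q_used=1 → run A
t=2: queue=[B,D,F,G,A,E,H] q_used=0 → run B
t=3: queue=[B,D,F,G,A,E,H,C] q_used=1 → run B
t=4: queue=[D,F,G,A,E,H,C,B] q_used=0 → run D
t=5: queue=[D,F,G,A,E,H,C,B] q_used=1 → run D
t=6: queue=[F,G,A,E,H,C,B,D] q_used=0 → run F
t=7: queue=[F,G,A,E,H,C,B,D] q_used=1 → run F
t=8: queue=[G,A,E,H,C,B,D,F] q_used=0 → run G
t=9: queue=[G,A,E,H,C,B,D,F] q_used=1 → run G
t=10: queue=[A,E,H,C,B,D,F,G] q_used=0 → run A
t=11: queue=[E,H,C,B,D,F,G] q_used=0 → run E
t=12: queue=[E,H,C,B,D,F,G] q_used=1 → run E
t=13: queue=[H,C,B,D,F,G,E] q_used=0 → run H
t=14: queue=[H,C,B,D,F,G,E] q_used=1 → run H
t=15: queue=[C,B,D,F,G,E,H] q_used=0 → run C
t=16: queue=[C,B,D,F,G,E,H] q_used=1 → run C
t=17: queue=[B,D,F,G,E,H,C] q_used=0 → run B
t=18: queue=[B,D,F,G,E,H,C] q_used=1 → run B
t=19: queue=[D,F,G,E,H,C,B] q_used=0 → run D
t=20: queue=[F,G,E,H,C,B] q_used=0 → run F
t=21: queue=[G,E,H,C,B] q_used=0 → run G
t=22: queue=[G,E,H,C,B] q_used=1 → run G
t=23: queue=[E,H,C,B,G] q_used=0 → run E
t=24: queue=[H,C,B,G] q_used=0 → run H
t=25: queue=[H,C,B,G] q_used=1 → run H
t=26: queue=[C,B,G,H] q_used=0 → run C
t=27: queue=[C,B,G,H] q_used=1 → run C
t=28: queue=[B,G,H,C] q_used=0 → run B
t=29: queue=[G,H,C] q_used=0 → run G
t=30: queue=[G,H,C] q_used=1 → run G
t=31: queue=[H,C] q_used=0 → run H
t=32: queue=[C] q_used=0 → run C
t=33: queue=[C] q_used=1 → run C
t=34: (idle)
t=35: (idle)
t=36: (idle)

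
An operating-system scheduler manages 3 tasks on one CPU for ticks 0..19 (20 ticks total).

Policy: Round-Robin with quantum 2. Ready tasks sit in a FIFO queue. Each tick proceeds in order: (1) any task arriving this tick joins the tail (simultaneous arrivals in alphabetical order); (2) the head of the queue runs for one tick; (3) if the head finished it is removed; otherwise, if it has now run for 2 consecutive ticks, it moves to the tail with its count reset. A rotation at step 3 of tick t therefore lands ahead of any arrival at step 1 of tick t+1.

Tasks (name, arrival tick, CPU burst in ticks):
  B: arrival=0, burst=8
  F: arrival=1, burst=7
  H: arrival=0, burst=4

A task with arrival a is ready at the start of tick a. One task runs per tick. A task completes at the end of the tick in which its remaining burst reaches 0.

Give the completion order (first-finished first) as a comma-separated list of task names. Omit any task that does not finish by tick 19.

t=0: queue=[B,H] q_used=0 → run B
t=1: queue=[B,H,F] q_used=1 → run B
t=2: queue=[H,F,B] q_used=0 → run H
t=3: queue=[H,F,B] q_used=1 → run H
t=4: queue=[F,B,H] q_used=0 → run F
t=5: queue=[F,B,H] q_used=1 → run F
t=6: queue=[B,H,F] q_used=0 → run B
t=7: queue=[B,H,F] q_used=1 → run B
t=8: queue=[H,F,B] q_used=0 → run H
t=9: queue=[H,F,B] q_used=1 → run H
t=10: queue=[F,B] q_used=0 → run F
t=11: queue=[F,B] q_used=1 → run F
t=12: queue=[B,F] q_used=0 → run B
t=13: queue=[B,F] q_used=1 → run B
t=14: queue=[F,B] q_used=0 → run F
t=15: queue=[F,B] q_used=1 → run F
t=16: queue=[B,F] q_used=0 → run B
t=17: queue=[B,F] q_used=1 → run B
t=18: queue=[F] q_used=0 → run F
t=19: (idle)

completion order = H, B, F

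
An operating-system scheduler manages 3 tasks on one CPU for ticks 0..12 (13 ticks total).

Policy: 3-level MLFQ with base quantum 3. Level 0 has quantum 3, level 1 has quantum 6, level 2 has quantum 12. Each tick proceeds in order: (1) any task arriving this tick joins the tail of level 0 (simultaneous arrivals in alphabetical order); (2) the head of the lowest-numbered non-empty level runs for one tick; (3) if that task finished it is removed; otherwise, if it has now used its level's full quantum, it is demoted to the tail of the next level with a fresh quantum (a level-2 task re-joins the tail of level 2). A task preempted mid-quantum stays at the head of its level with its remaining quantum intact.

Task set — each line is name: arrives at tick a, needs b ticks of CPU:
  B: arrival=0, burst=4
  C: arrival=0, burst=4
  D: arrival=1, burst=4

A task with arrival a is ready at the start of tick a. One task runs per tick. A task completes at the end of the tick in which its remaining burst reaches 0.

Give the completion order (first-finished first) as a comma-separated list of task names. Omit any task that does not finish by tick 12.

completion order = B, C, D

t=0: L0/L1/L2 = BC/-/- → run B
t=1: L0/L1/L2 = BCD/-/- → run B
t=2: L0/L1/L2 = BCD/-/- → run B
t=3: L0/L1/L2 = CD/B/- → run C
t=4: L0/L1/L2 = CD/B/- → run C
t=5: L0/L1/L2 = CD/B/- → run C
t=6: L0/L1/L2 = D/BC/- → run D
t=7: L0/L1/L2 = D/BC/- → run D
t=8: L0/L1/L2 = D/BC/- → run D
t=9: L0/L1/L2 = -/BCD/- → run B
t=10: L0/L1/L2 = -/CD/- → run C
t=11: L0/L1/L2 = -/D/- → run D
t=12: (idle)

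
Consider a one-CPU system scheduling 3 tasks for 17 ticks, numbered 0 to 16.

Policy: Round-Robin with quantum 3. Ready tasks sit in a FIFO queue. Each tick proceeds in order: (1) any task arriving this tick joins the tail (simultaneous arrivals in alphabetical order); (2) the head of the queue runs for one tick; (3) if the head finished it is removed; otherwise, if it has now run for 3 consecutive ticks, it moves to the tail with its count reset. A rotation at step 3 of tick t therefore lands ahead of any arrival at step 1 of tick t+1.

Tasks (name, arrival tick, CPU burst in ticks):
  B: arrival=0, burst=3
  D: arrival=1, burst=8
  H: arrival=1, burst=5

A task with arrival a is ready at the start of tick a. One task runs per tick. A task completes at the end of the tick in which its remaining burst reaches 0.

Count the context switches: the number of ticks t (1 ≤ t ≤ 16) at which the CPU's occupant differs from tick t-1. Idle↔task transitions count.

context switches = 6

t=0: queue=[B] q_used=0 → run B
t=1: queue=[B,D,H] q_used=1 → run B
t=2: queue=[B,D,H] q_used=2 → run B
t=3: queue=[D,H] q_used=0 → run D
t=4: queue=[D,H] q_used=1 → run D
t=5: queue=[D,H] q_used=2 → run D
t=6: queue=[H,D] q_used=0 → run H
t=7: queue=[H,D] q_used=1 → run H
t=8: queue=[H,D] q_used=2 → run H
t=9: queue=[D,H] q_used=0 → run D
t=10: queue=[D,H] q_used=1 → run D
t=11: queue=[D,H] q_used=2 → run D
t=12: queue=[H,D] q_used=0 → run H
t=13: queue=[H,D] q_used=1 → run H
t=14: queue=[D] q_used=0 → run D
t=15: queue=[D] q_used=1 → run D
t=16: (idle)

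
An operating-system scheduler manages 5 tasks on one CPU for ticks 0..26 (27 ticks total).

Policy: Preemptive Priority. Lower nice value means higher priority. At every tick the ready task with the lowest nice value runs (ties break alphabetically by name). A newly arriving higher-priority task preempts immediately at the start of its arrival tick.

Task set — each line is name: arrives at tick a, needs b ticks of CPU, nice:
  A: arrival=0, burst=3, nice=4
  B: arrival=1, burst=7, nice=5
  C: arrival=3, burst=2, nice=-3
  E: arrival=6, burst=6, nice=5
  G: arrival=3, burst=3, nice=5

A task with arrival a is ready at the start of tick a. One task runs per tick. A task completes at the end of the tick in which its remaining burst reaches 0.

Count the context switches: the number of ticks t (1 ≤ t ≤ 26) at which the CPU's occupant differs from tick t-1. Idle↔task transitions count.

t=0: ready={A} → run A
t=1: ready={A,B} → run A
t=2: ready={A,B} → run A
t=3: ready={B,C,G} → run C
t=4: ready={B,C,G} → run C
t=5: ready={B,G} → run B
t=6: ready={B,E,G} → run B
t=7: ready={B,E,G} → run B
t=8: ready={B,E,G} → run B
t=9: ready={B,E,G} → run B
t=10: ready={B,E,G} → run B
t=11: ready={B,E,G} → run B
t=12: ready={E,G} → run E
t=13: ready={E,G} → run E
t=14: ready={E,G} → run E
t=15: ready={E,G} → run E
t=16: ready={E,G} → run E
t=17: ready={E,G} → run E
t=18: ready={G} → run G
t=19: ready={G} → run G
t=20: ready={G} → run G
t=21: (idle)
t=22: (idle)
t=23: (idle)
t=24: (idle)
t=25: (idle)
t=26: (idle)

context switches = 5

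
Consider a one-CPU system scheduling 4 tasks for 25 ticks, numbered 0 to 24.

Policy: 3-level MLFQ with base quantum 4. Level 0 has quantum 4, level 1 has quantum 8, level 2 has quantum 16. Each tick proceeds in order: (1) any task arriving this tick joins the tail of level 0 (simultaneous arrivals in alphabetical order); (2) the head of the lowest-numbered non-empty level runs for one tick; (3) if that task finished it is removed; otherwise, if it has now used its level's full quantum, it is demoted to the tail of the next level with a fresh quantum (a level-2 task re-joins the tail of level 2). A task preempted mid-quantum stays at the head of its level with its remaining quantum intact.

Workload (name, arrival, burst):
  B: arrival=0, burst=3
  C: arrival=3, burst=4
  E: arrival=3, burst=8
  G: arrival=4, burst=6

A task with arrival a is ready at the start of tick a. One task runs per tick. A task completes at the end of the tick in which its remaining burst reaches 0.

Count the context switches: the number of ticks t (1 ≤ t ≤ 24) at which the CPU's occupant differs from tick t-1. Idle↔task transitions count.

t=0: L0/L1/L2 = B/-/- → run B
t=1: L0/L1/L2 = B/-/- → run B
t=2: L0/L1/L2 = B/-/- → run B
t=3: L0/L1/L2 = CE/-/- → run C
t=4: L0/L1/L2 = CEG/-/- → run C
t=5: L0/L1/L2 = CEG/-/- → run C
t=6: L0/L1/L2 = CEG/-/- → run C
t=7: L0/L1/L2 = EG/-/- → run E
t=8: L0/L1/L2 = EG/-/- → run E
t=9: L0/L1/L2 = EG/-/- → run E
t=10: L0/L1/L2 = EG/-/- → run E
t=11: L0/L1/L2 = G/E/- → run G
t=12: L0/L1/L2 = G/E/- → run G
t=13: L0/L1/L2 = G/E/- → run G
t=14: L0/L1/L2 = G/E/- → run G
t=15: L0/L1/L2 = -/EG/- → run E
t=16: L0/L1/L2 = -/EG/- → run E
t=17: L0/L1/L2 = -/EG/- → run E
t=18: L0/L1/L2 = -/EG/- → run E
t=19: L0/L1/L2 = -/G/- → run G
t=20: L0/L1/L2 = -/G/- → run G
t=21: (idle)
t=22: (idle)
t=23: (idle)
t=24: (idle)

context switches = 6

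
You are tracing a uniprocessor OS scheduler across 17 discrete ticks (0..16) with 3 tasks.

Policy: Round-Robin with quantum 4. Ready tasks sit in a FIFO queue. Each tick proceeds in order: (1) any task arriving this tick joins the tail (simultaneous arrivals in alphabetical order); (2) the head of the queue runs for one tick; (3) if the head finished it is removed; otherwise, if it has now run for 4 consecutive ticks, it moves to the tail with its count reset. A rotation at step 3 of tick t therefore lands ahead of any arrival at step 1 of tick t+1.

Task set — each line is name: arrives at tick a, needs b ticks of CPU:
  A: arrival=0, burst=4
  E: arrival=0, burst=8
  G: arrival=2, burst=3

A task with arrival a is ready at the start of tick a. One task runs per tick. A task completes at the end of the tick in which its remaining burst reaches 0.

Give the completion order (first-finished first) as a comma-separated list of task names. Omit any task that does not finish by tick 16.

t=0: queue=[A,E] q_used=0 → run A
t=1: queue=[A,E] q_used=1 → run A
t=2: queue=[A,E,G] q_used=2 → run A
t=3: queue=[A,E,G] q_used=3 → run A
t=4: queue=[E,G] q_used=0 → run E
t=5: queue=[E,G] q_used=1 → run E
t=6: queue=[E,G] q_used=2 → run E
t=7: queue=[E,G] q_used=3 → run E
t=8: queue=[G,E] q_used=0 → run G
t=9: queue=[G,E] q_used=1 → run G
t=10: queue=[G,E] q_used=2 → run G
t=11: queue=[E] q_used=0 → run E
t=12: queue=[E] q_used=1 → run E
t=13: queue=[E] q_used=2 → run E
t=14: queue=[E] q_used=3 → run E
t=15: (idle)
t=16: (idle)

completion order = A, G, E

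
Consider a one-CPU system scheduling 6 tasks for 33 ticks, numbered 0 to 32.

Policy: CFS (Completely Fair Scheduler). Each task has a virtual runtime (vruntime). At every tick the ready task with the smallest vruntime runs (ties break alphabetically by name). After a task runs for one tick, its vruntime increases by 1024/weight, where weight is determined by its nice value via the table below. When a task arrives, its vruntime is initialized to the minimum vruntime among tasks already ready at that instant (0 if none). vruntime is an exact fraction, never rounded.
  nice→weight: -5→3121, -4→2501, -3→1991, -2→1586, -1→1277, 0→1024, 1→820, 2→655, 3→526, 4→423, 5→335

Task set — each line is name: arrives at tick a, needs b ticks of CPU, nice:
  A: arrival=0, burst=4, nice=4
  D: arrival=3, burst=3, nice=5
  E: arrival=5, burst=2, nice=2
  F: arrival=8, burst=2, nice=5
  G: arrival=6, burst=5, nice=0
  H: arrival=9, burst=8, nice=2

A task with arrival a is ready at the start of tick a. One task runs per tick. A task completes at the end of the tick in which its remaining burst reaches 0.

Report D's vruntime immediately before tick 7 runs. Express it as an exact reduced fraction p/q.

vruntime(D, start of tick 7) = 631808/47235

t=0: vr[A=0] → run A
t=1: vr[A=1024/423] → run A
t=2: vr[A=2048/423] → run A
t=3: vr[A=1024/141 D=1024/141] → run A
t=4: vr[D=1024/141] → run D
t=5: vr[D=487424/47235 E=487424/47235] → run D
t=6: vr[D=631808/47235 E=487424/47235 G=487424/47235] → run E
t=7: vr[D=631808/47235 E=73526272/6187785 G=487424/47235] → run G
t=8: vr[D=631808/47235 E=73526272/6187785 F=534659/47235 G=534659/47235] → run F
t=9: vr[D=631808/47235 E=73526272/6187785 F=679043/47235 G=534659/47235 H=534659/47235] → run G
t=10: vr[D=631808/47235 E=73526272/6187785 F=679043/47235 G=581894/47235 H=534659/47235] → run H
t=11: vr[D=631808/47235 E=73526272/6187785 F=679043/47235 G=581894/47235 H=79714057/6187785] → run E
t=12: vr[D=631808/47235 F=679043/47235 G=581894/47235 H=79714057/6187785] → run G
t=13: vr[D=631808/47235 F=679043/47235 G=629129/47235 H=79714057/6187785] → run H
t=14: vr[D=631808/47235 F=679043/47235 G=629129/47235 H=17877557/1237557] → run G
t=15: vr[D=631808/47235 F=679043/47235 G=676364/47235 H=17877557/1237557] → run D
t=16: vr[F=679043/47235 G=676364/47235 H=17877557/1237557] → run G
t=17: vr[F=679043/47235 H=17877557/1237557] → run F
t=18: vr[H=17877557/1237557] → run H
t=19: vr[H=99061513/6187785] → run H
t=20: vr[H=108735241/6187785] → run H
t=21: vr[H=118408969/6187785] → run H
t=22: vr[H=128082697/6187785] → run H
t=23: vr[H=27551285/1237557] → run H
t=24: (idle)
t=25: (idle)
t=26: (idle)
t=27: (idle)
t=28: (idle)
t=29: (idle)
t=30: (idle)
t=31: (idle)
t=32: (idle)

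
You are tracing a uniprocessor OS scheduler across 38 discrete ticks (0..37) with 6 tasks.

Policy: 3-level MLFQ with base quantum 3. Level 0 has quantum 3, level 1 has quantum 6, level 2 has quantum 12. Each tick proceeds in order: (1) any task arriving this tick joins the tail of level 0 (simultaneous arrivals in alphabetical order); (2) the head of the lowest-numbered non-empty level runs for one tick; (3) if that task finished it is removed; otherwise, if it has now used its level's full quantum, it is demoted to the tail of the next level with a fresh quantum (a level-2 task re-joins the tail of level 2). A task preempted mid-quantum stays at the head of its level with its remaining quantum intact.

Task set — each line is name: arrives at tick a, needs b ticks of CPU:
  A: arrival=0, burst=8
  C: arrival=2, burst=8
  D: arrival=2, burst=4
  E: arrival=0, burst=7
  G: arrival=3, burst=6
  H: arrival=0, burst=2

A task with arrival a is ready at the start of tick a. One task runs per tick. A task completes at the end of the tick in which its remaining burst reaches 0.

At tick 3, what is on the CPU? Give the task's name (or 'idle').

t=0: L0/L1/L2 = AEH/-/- → run A
t=1: L0/L1/L2 = AEH/-/- → run A
t=2: L0/L1/L2 = AEHCD/-/- → run A
t=3: L0/L1/L2 = EHCDG/A/- → run E
t=4: L0/L1/L2 = EHCDG/A/- → run E
t=5: L0/L1/L2 = EHCDG/A/- → run E
t=6: L0/L1/L2 = HCDG/AE/- → run H
t=7: L0/L1/L2 = HCDG/AE/- → run H
t=8: L0/L1/L2 = CDG/AE/- → run C
t=9: L0/L1/L2 = CDG/AE/- → run C
t=10: L0/L1/L2 = CDG/AE/- → run C
t=11: L0/L1/L2 = DG/AEC/- → run D
t=12: L0/L1/L2 = DG/AEC/- → run D
t=13: L0/L1/L2 = DG/AEC/- → run D
t=14: L0/L1/L2 = G/AECD/- → run G
t=15: L0/L1/L2 = G/AECD/- → run G
t=16: L0/L1/L2 = G/AECD/- → run G
t=17: L0/L1/L2 = -/AECDG/- → run A
t=18: L0/L1/L2 = -/AECDG/- → run A
t=19: L0/L1/L2 = -/AECDG/- → run A
t=20: L0/L1/L2 = -/AECDG/- → run A
t=21: L0/L1/L2 = -/AECDG/- → run A
t=22: L0/L1/L2 = -/ECDG/- → run E
t=23: L0/L1/L2 = -/ECDG/- → run E
t=24: L0/L1/L2 = -/ECDG/- → run E
t=25: L0/L1/L2 = -/ECDG/- → run E
t=26: L0/L1/L2 = -/CDG/- → run C
t=27: L0/L1/L2 = -/CDG/- → run C
t=28: L0/L1/L2 = -/CDG/- → run C
t=29: L0/L1/L2 = -/CDG/- → run C
t=30: L0/L1/L2 = -/CDG/- → run C
t=31: L0/L1/L2 = -/DG/- → run D
t=32: L0/L1/L2 = -/G/- → run G
t=33: L0/L1/L2 = -/G/- → run G
t=34: L0/L1/L2 = -/G/- → run G
t=35: (idle)
t=36: (idle)
t=37: (idle)

running at tick 3 = E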